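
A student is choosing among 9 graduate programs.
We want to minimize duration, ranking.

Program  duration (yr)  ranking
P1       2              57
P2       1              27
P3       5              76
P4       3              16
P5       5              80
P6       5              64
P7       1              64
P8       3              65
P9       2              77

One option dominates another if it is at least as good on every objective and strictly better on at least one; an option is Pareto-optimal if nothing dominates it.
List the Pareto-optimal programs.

P2, P4

P1: dominated by P2 (duration 1≤2, ranking 27≤57).
P2: not dominated.
P3: dominated by P1 (duration 2≤5, ranking 57≤76).
P4: not dominated (best ranking).
P5: dominated by P1 (duration 2≤5, ranking 57≤80).
P6: dominated by P1 (duration 2≤5, ranking 57≤64).
P7: dominated by P2 (duration 1≤1, ranking 27≤64).
P8: dominated by P1 (duration 2≤3, ranking 57≤65).
P9: dominated by P1 (duration 2≤2, ranking 57≤77).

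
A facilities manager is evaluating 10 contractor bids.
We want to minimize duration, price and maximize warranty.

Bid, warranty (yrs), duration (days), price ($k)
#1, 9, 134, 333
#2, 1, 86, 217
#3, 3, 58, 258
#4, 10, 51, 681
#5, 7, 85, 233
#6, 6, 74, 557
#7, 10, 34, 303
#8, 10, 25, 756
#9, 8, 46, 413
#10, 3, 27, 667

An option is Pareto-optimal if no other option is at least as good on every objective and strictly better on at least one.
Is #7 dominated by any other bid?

No

#1: worse on warranty (9 vs 10).
#2: worse on warranty (1 vs 10).
#3: worse on warranty (3 vs 10).
#4: worse on duration (51 vs 34).
#5: worse on warranty (7 vs 10).
#6: worse on warranty (6 vs 10).
#8: worse on price (756 vs 303).
#9: worse on warranty (8 vs 10).
#10: worse on warranty (3 vs 10).
No option is at least as good as #7 on every objective and strictly better on one.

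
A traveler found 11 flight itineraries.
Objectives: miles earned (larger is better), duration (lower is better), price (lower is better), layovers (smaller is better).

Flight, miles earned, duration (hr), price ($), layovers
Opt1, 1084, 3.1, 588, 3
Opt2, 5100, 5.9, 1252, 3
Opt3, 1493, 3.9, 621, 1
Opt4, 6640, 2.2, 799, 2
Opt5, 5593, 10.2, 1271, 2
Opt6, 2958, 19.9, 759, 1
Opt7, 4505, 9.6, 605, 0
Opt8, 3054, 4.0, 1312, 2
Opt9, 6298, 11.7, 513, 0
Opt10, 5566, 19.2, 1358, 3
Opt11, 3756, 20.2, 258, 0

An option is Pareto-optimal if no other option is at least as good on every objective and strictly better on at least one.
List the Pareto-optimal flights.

Opt1, Opt3, Opt4, Opt7, Opt9, Opt11

Opt1: not dominated.
Opt2: dominated by Opt4 (miles earned 6640≥5100, duration 2.2≤5.9, price 799≤1252, layovers 2≤3).
Opt3: not dominated.
Opt4: not dominated (best miles earned).
Opt5: dominated by Opt4 (miles earned 6640≥5593, duration 2.2≤10.2, price 799≤1271, layovers 2≤2).
Opt6: dominated by Opt7 (miles earned 4505≥2958, duration 9.6≤19.9, price 605≤759, layovers 0≤1).
Opt7: not dominated.
Opt8: dominated by Opt4 (miles earned 6640≥3054, duration 2.2≤4.0, price 799≤1312, layovers 2≤2).
Opt9: not dominated.
Opt10: dominated by Opt4 (miles earned 6640≥5566, duration 2.2≤19.2, price 799≤1358, layovers 2≤3).
Opt11: not dominated (best price).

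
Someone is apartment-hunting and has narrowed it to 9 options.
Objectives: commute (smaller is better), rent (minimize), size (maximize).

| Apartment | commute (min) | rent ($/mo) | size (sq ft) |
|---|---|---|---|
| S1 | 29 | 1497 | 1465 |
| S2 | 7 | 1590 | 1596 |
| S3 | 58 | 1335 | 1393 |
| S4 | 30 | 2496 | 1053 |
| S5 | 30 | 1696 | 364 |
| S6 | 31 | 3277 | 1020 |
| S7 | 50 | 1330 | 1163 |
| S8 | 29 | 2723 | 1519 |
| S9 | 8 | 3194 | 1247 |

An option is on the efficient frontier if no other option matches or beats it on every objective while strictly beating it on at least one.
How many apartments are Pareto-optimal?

S1: not dominated.
S2: not dominated (best commute).
S3: not dominated.
S4: dominated by S1 (commute 29≤30, rent 1497≤2496, size 1465≥1053).
S5: dominated by S1 (commute 29≤30, rent 1497≤1696, size 1465≥364).
S6: dominated by S1 (commute 29≤31, rent 1497≤3277, size 1465≥1020).
S7: not dominated (best rent).
S8: dominated by S2 (commute 7≤29, rent 1590≤2723, size 1596≥1519).
S9: dominated by S2 (commute 7≤8, rent 1590≤3194, size 1596≥1247).
Pareto-optimal: S1, S2, S3, S7 → 4.

4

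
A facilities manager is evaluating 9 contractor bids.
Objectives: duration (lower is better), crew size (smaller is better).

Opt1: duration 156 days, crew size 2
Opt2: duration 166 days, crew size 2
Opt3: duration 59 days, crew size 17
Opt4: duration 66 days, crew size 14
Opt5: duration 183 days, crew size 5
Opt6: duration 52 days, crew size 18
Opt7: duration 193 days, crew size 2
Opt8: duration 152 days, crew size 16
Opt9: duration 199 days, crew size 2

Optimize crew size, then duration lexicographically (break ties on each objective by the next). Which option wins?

First minimize crew size: best is 2, kept {Opt1, Opt2, Opt7, Opt9}.
Then minimize duration: best is 156, kept {Opt1}.

Opt1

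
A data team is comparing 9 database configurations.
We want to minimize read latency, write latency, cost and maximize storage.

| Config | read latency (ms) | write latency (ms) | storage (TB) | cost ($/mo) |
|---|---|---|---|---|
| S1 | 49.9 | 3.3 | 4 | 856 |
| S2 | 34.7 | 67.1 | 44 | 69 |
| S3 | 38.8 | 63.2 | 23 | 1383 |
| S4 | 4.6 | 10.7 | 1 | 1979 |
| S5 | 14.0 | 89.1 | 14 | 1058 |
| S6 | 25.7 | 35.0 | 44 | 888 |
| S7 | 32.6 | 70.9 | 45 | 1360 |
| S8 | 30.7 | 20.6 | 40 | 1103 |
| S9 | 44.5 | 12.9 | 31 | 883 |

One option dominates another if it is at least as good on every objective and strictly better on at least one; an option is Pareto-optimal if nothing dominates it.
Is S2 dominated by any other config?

No

S1: worse on read latency (49.9 vs 34.7).
S3: worse on read latency (38.8 vs 34.7).
S4: worse on storage (1 vs 44).
S5: worse on write latency (89.1 vs 67.1).
S6: worse on cost (888 vs 69).
S7: worse on write latency (70.9 vs 67.1).
S8: worse on storage (40 vs 44).
S9: worse on read latency (44.5 vs 34.7).
No option is at least as good as S2 on every objective and strictly better on one.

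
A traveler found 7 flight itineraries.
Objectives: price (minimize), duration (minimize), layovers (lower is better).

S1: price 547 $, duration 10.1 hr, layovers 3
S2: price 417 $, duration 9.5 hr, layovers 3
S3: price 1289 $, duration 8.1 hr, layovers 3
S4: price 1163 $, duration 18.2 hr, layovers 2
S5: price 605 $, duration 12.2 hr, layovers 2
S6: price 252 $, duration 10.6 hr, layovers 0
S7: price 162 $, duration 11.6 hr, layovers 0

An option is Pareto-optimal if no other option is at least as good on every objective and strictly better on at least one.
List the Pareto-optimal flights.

S2, S3, S6, S7

S1: dominated by S2 (price 417≤547, duration 9.5≤10.1, layovers 3≤3).
S2: not dominated.
S3: not dominated (best duration).
S4: dominated by S5 (price 605≤1163, duration 12.2≤18.2, layovers 2≤2).
S5: dominated by S6 (price 252≤605, duration 10.6≤12.2, layovers 0≤2).
S6: not dominated.
S7: not dominated (best price).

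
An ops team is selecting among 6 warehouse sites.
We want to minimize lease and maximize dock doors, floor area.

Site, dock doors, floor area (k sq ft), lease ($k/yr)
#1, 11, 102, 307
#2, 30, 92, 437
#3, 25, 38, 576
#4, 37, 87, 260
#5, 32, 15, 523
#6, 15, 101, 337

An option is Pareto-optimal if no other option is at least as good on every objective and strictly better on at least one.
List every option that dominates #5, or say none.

#4

#4: dock doors 37≥32, floor area 87≥15, lease 260≤523 — dominates #5.
Others (#1, #2, #3, #6) are each worse than #5 on at least one objective.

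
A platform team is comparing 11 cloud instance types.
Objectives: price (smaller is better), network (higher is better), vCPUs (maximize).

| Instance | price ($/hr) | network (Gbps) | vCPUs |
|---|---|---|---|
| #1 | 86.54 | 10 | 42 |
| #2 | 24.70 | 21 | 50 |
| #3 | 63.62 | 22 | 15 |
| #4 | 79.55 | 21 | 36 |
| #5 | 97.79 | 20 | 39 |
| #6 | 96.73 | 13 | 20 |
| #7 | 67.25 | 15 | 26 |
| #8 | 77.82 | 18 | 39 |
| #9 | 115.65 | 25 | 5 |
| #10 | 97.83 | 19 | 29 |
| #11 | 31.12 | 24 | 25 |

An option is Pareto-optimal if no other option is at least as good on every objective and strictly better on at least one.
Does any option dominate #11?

No

#1: worse on price (86.54 vs 31.12).
#2: worse on network (21 vs 24).
#3: worse on price (63.62 vs 31.12).
#4: worse on price (79.55 vs 31.12).
#5: worse on price (97.79 vs 31.12).
#6: worse on price (96.73 vs 31.12).
#7: worse on price (67.25 vs 31.12).
#8: worse on price (77.82 vs 31.12).
#9: worse on price (115.65 vs 31.12).
#10: worse on price (97.83 vs 31.12).
No option is at least as good as #11 on every objective and strictly better on one.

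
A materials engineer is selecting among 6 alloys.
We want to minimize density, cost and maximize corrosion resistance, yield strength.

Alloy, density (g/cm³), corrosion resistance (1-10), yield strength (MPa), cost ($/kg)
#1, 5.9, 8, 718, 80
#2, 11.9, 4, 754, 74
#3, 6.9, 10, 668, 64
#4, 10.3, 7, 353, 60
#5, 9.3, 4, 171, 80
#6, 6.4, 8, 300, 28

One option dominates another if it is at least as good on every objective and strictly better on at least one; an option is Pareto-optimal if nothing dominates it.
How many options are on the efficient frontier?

5

#1: not dominated (best density).
#2: not dominated (best yield strength).
#3: not dominated (best corrosion resistance).
#4: not dominated.
#5: dominated by #1 (density 5.9≤9.3, corrosion resistance 8≥4, yield strength 718≥171, cost 80≤80).
#6: not dominated (best cost).
Pareto-optimal: #1, #2, #3, #4, #6 → 5.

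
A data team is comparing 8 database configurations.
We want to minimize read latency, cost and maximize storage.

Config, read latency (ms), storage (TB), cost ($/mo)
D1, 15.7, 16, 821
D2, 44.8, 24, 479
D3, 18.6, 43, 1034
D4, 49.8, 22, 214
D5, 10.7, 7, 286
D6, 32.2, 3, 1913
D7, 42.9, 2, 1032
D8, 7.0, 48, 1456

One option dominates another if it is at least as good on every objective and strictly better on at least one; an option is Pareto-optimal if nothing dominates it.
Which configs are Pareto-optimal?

D1, D2, D3, D4, D5, D8

D1: not dominated.
D2: not dominated.
D3: not dominated.
D4: not dominated (best cost).
D5: not dominated.
D6: dominated by D1 (read latency 15.7≤32.2, storage 16≥3, cost 821≤1913).
D7: dominated by D1 (read latency 15.7≤42.9, storage 16≥2, cost 821≤1032).
D8: not dominated (best read latency).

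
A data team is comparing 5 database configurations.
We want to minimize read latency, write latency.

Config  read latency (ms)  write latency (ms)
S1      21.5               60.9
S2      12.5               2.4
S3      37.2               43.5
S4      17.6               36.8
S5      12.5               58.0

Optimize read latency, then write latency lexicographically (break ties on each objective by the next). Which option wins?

S2

First minimize read latency: best is 12.5, kept {S2, S5}.
Then minimize write latency: best is 2.4, kept {S2}.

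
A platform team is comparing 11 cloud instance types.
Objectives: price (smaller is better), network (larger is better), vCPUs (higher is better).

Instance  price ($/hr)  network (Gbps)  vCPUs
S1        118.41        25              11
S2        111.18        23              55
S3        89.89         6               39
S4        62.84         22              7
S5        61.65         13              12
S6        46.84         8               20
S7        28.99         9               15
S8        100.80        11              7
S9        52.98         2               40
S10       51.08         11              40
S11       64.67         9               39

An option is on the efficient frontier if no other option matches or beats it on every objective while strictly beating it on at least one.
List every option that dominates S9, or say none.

S10

S10: price 51.08≤52.98, network 11≥2, vCPUs 40≥40 — dominates S9.
Others (S1, S2, S3, S4, S5, S6, S7, S8, S11) are each worse than S9 on at least one objective.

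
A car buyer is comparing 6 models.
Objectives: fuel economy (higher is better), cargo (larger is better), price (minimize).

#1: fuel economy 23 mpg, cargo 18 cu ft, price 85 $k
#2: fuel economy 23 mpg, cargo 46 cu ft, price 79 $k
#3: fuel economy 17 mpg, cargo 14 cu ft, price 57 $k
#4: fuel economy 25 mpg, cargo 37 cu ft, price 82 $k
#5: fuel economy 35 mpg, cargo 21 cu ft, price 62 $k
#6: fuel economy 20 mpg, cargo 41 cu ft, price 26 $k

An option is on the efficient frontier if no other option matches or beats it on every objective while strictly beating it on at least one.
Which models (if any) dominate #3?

#6: fuel economy 20≥17, cargo 41≥14, price 26≤57 — dominates #3.
Others (#1, #2, #4, #5) are each worse than #3 on at least one objective.

#6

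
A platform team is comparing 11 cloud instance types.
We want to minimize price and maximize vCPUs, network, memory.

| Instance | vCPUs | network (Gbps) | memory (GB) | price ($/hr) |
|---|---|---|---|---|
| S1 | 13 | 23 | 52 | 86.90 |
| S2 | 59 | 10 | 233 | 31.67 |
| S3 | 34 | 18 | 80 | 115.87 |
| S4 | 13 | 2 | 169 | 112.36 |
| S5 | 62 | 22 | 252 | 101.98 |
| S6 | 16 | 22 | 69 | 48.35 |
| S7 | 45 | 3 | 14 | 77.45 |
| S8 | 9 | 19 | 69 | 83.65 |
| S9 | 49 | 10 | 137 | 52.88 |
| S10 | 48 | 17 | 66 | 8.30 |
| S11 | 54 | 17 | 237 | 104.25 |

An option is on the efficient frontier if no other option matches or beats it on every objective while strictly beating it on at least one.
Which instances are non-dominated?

S1, S2, S5, S6, S10

S1: not dominated (best network).
S2: not dominated.
S3: dominated by S5 (vCPUs 62≥34, network 22≥18, memory 252≥80, price 101.98≤115.87).
S4: dominated by S2 (vCPUs 59≥13, network 10≥2, memory 233≥169, price 31.67≤112.36).
S5: not dominated (best vCPUs).
S6: not dominated.
S7: dominated by S2 (vCPUs 59≥45, network 10≥3, memory 233≥14, price 31.67≤77.45).
S8: dominated by S6 (vCPUs 16≥9, network 22≥19, memory 69≥69, price 48.35≤83.65).
S9: dominated by S2 (vCPUs 59≥49, network 10≥10, memory 233≥137, price 31.67≤52.88).
S10: not dominated (best price).
S11: dominated by S5 (vCPUs 62≥54, network 22≥17, memory 252≥237, price 101.98≤104.25).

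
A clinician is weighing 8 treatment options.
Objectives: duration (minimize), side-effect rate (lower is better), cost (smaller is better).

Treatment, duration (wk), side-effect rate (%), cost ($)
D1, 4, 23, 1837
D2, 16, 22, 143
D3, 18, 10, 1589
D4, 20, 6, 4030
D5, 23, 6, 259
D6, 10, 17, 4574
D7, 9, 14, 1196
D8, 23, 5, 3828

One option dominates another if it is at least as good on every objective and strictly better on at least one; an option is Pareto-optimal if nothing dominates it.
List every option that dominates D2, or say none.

D1: worse on side-effect rate (23 vs 22).
D3: worse on duration (18 vs 16).
D4: worse on duration (20 vs 16).
D5: worse on duration (23 vs 16).
D6: worse on cost (4574 vs 143).
D7: worse on cost (1196 vs 143).
D8: worse on duration (23 vs 16).
No option dominates D2.

none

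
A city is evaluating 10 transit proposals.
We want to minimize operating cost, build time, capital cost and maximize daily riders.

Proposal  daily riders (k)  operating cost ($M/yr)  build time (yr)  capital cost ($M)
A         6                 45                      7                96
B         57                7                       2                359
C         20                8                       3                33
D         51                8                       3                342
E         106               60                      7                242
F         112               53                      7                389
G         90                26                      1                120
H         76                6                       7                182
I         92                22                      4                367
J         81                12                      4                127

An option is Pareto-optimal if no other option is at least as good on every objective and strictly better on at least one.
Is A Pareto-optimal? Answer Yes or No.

C vs A: daily riders 20≥6, operating cost 8≤45, build time 3≤7, capital cost 33≤96 — C is at least as good on every objective and strictly better on at least one, so C dominates A.

No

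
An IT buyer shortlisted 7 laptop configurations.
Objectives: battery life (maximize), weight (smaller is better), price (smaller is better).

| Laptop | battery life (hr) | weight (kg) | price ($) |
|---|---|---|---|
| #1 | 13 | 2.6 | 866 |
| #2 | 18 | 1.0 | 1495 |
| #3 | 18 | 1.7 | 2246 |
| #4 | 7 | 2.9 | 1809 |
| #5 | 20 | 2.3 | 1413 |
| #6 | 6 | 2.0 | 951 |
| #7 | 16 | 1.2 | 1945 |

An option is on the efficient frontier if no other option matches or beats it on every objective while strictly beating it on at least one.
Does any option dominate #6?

#1: worse on weight (2.6 vs 2.0).
#2: worse on price (1495 vs 951).
#3: worse on price (2246 vs 951).
#4: worse on weight (2.9 vs 2.0).
#5: worse on weight (2.3 vs 2.0).
#7: worse on price (1945 vs 951).
No option is at least as good as #6 on every objective and strictly better on one.

No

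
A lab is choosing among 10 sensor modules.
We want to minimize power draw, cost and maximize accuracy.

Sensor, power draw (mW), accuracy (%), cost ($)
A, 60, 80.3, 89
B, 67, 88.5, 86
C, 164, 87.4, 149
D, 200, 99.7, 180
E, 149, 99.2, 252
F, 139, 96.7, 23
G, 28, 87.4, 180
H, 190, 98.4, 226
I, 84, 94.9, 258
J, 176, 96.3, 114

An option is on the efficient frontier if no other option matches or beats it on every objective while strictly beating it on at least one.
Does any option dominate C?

Yes

B vs C: power draw 67≤164, accuracy 88.5≥87.4, cost 86≤149 — B is at least as good on every objective and strictly better on at least one, so B dominates C.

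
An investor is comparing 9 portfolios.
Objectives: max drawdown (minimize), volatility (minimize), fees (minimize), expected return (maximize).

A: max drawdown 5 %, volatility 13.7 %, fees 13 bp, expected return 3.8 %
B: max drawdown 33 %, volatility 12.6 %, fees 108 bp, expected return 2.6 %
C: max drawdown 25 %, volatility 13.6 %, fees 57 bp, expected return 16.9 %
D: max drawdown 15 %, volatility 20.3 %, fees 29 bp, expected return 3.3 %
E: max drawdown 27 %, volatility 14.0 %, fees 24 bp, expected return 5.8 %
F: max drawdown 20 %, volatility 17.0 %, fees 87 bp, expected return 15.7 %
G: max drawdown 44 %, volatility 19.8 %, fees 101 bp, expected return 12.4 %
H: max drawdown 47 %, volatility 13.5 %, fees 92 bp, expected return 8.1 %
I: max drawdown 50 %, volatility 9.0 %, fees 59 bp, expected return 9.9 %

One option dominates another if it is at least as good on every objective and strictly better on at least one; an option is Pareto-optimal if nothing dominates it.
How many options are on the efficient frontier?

7

A: not dominated (best max drawdown).
B: not dominated.
C: not dominated (best expected return).
D: dominated by A (max drawdown 5≤15, volatility 13.7≤20.3, fees 13≤29, expected return 3.8≥3.3).
E: not dominated.
F: not dominated.
G: dominated by C (max drawdown 25≤44, volatility 13.6≤19.8, fees 57≤101, expected return 16.9≥12.4).
H: not dominated.
I: not dominated (best volatility).
Pareto-optimal: A, B, C, E, F, H, I → 7.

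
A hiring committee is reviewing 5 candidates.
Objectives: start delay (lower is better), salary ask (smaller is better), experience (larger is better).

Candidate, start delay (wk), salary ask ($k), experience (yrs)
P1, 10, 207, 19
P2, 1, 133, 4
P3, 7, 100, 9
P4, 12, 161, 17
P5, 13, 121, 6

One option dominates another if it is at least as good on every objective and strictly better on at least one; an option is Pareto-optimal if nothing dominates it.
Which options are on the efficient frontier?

P1, P2, P3, P4

P1: not dominated (best experience).
P2: not dominated (best start delay).
P3: not dominated (best salary ask).
P4: not dominated.
P5: dominated by P3 (start delay 7≤13, salary ask 100≤121, experience 9≥6).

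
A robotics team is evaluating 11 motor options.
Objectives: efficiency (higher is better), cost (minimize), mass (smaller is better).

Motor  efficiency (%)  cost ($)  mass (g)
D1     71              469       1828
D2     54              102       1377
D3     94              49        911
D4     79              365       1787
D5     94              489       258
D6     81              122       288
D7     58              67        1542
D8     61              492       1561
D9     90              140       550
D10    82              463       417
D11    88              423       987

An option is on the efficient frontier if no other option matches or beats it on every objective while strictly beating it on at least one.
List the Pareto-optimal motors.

D3, D5, D6, D9, D10

D1: dominated by D3 (efficiency 94≥71, cost 49≤469, mass 911≤1828).
D2: dominated by D3 (efficiency 94≥54, cost 49≤102, mass 911≤1377).
D3: not dominated (best cost).
D4: dominated by D3 (efficiency 94≥79, cost 49≤365, mass 911≤1787).
D5: not dominated (best mass).
D6: not dominated.
D7: dominated by D3 (efficiency 94≥58, cost 49≤67, mass 911≤1542).
D8: dominated by D3 (efficiency 94≥61, cost 49≤492, mass 911≤1561).
D9: not dominated.
D10: not dominated.
D11: dominated by D3 (efficiency 94≥88, cost 49≤423, mass 911≤987).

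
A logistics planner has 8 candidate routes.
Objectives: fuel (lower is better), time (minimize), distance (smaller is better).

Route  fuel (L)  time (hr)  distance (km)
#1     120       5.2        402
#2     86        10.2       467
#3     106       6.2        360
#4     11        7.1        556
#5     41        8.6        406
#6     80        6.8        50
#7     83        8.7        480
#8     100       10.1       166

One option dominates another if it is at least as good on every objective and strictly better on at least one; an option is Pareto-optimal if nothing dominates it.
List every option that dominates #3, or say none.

none

#1: worse on fuel (120 vs 106).
#2: worse on time (10.2 vs 6.2).
#4: worse on time (7.1 vs 6.2).
#5: worse on time (8.6 vs 6.2).
#6: worse on time (6.8 vs 6.2).
#7: worse on time (8.7 vs 6.2).
#8: worse on time (10.1 vs 6.2).
No option dominates #3.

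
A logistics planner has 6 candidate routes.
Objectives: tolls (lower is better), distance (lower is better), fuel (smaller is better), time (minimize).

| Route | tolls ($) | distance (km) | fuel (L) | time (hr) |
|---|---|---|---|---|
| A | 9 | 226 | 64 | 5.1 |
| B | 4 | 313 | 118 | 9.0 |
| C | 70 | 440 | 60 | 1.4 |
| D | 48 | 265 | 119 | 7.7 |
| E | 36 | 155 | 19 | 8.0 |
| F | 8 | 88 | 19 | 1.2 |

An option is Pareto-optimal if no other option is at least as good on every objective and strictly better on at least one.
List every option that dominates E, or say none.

F

F: tolls 8≤36, distance 88≤155, fuel 19≤19, time 1.2≤8.0 — dominates E.
Others (A, B, C, D) are each worse than E on at least one objective.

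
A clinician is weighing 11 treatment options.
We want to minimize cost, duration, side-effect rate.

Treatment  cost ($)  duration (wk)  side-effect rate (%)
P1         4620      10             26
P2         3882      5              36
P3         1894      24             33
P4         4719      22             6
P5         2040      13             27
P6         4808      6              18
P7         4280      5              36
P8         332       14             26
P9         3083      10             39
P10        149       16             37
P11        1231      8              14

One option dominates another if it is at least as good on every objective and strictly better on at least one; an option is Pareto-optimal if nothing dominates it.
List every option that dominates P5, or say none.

P11

P11: cost 1231≤2040, duration 8≤13, side-effect rate 14≤27 — dominates P5.
Others (P1, P2, P3, P4, P6, P7, P8, P9, P10) are each worse than P5 on at least one objective.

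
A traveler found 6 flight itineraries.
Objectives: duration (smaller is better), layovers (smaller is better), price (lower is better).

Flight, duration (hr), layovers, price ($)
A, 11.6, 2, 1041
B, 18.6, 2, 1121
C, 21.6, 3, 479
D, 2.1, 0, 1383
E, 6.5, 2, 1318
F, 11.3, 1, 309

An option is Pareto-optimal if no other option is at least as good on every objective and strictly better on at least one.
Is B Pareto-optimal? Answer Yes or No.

A vs B: duration 11.6≤18.6, layovers 2≤2, price 1041≤1121 — A is at least as good on every objective and strictly better on at least one, so A dominates B.

No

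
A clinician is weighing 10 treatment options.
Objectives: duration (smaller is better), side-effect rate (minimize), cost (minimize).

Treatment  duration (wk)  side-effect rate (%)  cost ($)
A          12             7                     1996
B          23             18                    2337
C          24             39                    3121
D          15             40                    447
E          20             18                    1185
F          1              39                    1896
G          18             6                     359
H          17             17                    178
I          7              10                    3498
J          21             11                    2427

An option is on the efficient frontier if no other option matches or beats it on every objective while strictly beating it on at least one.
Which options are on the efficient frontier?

A, D, F, G, H, I

A: not dominated.
B: dominated by A (duration 12≤23, side-effect rate 7≤18, cost 1996≤2337).
C: dominated by A (duration 12≤24, side-effect rate 7≤39, cost 1996≤3121).
D: not dominated.
E: dominated by G (duration 18≤20, side-effect rate 6≤18, cost 359≤1185).
F: not dominated (best duration).
G: not dominated (best side-effect rate).
H: not dominated (best cost).
I: not dominated.
J: dominated by A (duration 12≤21, side-effect rate 7≤11, cost 1996≤2427).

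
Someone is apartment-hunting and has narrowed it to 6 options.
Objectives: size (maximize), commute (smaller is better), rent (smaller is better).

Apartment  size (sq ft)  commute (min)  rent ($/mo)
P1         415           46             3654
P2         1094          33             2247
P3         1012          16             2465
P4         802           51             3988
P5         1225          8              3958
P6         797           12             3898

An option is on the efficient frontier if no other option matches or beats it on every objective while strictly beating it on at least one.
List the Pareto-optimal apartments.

P2, P3, P5, P6

P1: dominated by P2 (size 1094≥415, commute 33≤46, rent 2247≤3654).
P2: not dominated (best rent).
P3: not dominated.
P4: dominated by P2 (size 1094≥802, commute 33≤51, rent 2247≤3988).
P5: not dominated (best size).
P6: not dominated.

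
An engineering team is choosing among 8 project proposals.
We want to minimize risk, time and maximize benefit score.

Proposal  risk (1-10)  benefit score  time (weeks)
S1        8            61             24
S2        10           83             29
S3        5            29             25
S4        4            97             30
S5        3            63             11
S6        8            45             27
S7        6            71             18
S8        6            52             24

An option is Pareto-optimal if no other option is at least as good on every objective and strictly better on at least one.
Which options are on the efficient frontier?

S2, S4, S5, S7

S1: dominated by S5 (risk 3≤8, benefit score 63≥61, time 11≤24).
S2: not dominated.
S3: dominated by S5 (risk 3≤5, benefit score 63≥29, time 11≤25).
S4: not dominated (best benefit score).
S5: not dominated (best risk).
S6: dominated by S1 (risk 8≤8, benefit score 61≥45, time 24≤27).
S7: not dominated.
S8: dominated by S5 (risk 3≤6, benefit score 63≥52, time 11≤24).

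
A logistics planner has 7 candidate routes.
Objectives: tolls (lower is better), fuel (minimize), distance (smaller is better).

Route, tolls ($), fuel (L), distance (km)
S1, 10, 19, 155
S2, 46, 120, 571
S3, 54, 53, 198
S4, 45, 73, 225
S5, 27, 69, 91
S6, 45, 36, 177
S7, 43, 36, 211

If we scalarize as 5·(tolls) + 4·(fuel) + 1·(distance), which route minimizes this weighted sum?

S1

S1: 5·10 + 4·19 + 1·155 = 281
S2: 5·46 + 4·120 + 1·571 = 1281
S3: 5·54 + 4·53 + 1·198 = 680
S4: 5·45 + 4·73 + 1·225 = 742
S5: 5·27 + 4·69 + 1·91 = 502
S6: 5·45 + 4·36 + 1·177 = 546
S7: 5·43 + 4·36 + 1·211 = 570
Lowest: S1 at 281.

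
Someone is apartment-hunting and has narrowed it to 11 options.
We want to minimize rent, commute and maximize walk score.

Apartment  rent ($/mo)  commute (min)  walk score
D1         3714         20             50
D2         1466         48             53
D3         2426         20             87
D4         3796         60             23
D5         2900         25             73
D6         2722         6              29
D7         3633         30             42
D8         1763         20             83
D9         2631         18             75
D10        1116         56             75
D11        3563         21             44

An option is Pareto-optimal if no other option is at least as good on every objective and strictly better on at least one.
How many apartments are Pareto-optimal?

6

D1: dominated by D3 (rent 2426≤3714, commute 20≤20, walk score 87≥50).
D2: not dominated.
D3: not dominated (best walk score).
D4: dominated by D1 (rent 3714≤3796, commute 20≤60, walk score 50≥23).
D5: dominated by D3 (rent 2426≤2900, commute 20≤25, walk score 87≥73).
D6: not dominated (best commute).
D7: dominated by D3 (rent 2426≤3633, commute 20≤30, walk score 87≥42).
D8: not dominated.
D9: not dominated.
D10: not dominated (best rent).
D11: dominated by D3 (rent 2426≤3563, commute 20≤21, walk score 87≥44).
Pareto-optimal: D2, D3, D6, D8, D9, D10 → 6.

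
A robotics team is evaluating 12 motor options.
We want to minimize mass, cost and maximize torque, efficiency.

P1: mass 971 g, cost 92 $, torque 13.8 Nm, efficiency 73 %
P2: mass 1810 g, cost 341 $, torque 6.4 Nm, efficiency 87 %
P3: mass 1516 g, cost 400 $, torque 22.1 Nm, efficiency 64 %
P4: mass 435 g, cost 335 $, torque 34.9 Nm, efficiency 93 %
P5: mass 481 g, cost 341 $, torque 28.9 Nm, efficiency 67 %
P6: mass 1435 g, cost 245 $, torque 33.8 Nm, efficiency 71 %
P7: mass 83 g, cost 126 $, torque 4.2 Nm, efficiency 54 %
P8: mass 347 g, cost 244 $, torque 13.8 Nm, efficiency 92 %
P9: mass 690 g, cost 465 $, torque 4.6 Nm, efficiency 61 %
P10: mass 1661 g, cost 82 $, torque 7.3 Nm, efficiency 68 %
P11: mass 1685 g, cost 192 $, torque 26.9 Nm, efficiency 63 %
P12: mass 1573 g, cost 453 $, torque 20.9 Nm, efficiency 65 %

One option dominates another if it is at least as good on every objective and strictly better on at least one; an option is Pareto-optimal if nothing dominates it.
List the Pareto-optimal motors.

P1: not dominated.
P2: dominated by P4 (mass 435≤1810, cost 335≤341, torque 34.9≥6.4, efficiency 93≥87).
P3: dominated by P4 (mass 435≤1516, cost 335≤400, torque 34.9≥22.1, efficiency 93≥64).
P4: not dominated (best torque).
P5: dominated by P4 (mass 435≤481, cost 335≤341, torque 34.9≥28.9, efficiency 93≥67).
P6: not dominated.
P7: not dominated (best mass).
P8: not dominated.
P9: dominated by P4 (mass 435≤690, cost 335≤465, torque 34.9≥4.6, efficiency 93≥61).
P10: not dominated (best cost).
P11: not dominated.
P12: dominated by P4 (mass 435≤1573, cost 335≤453, torque 34.9≥20.9, efficiency 93≥65).

P1, P4, P6, P7, P8, P10, P11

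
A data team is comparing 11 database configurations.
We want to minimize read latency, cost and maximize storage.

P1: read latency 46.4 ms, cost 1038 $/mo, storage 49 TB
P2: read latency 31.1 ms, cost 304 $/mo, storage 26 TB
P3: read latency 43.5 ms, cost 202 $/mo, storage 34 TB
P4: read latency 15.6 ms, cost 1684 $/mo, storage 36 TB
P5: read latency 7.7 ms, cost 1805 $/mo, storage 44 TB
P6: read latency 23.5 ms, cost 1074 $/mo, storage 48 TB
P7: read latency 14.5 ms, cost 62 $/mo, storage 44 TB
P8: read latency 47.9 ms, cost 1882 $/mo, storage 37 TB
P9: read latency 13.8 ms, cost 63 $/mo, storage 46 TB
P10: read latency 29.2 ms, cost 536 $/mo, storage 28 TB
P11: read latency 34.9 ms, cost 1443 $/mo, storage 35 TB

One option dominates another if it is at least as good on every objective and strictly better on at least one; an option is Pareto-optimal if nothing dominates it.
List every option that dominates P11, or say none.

P6: read latency 23.5≤34.9, cost 1074≤1443, storage 48≥35 — dominates P11.
P7: read latency 14.5≤34.9, cost 62≤1443, storage 44≥35 — dominates P11.
P9: read latency 13.8≤34.9, cost 63≤1443, storage 46≥35 — dominates P11.
Others (P1, P2, P3, P4, P5, P8, P10) are each worse than P11 on at least one objective.

P6, P7, P9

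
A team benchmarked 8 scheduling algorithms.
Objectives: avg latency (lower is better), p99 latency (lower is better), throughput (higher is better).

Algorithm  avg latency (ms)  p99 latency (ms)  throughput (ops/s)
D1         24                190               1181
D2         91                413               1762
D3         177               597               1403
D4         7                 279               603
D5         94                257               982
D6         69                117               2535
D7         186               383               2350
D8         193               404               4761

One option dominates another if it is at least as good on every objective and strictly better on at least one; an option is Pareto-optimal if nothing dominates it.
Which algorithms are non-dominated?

D1: not dominated.
D2: dominated by D6 (avg latency 69≤91, p99 latency 117≤413, throughput 2535≥1762).
D3: dominated by D2 (avg latency 91≤177, p99 latency 413≤597, throughput 1762≥1403).
D4: not dominated (best avg latency).
D5: dominated by D1 (avg latency 24≤94, p99 latency 190≤257, throughput 1181≥982).
D6: not dominated (best p99 latency).
D7: dominated by D6 (avg latency 69≤186, p99 latency 117≤383, throughput 2535≥2350).
D8: not dominated (best throughput).

D1, D4, D6, D8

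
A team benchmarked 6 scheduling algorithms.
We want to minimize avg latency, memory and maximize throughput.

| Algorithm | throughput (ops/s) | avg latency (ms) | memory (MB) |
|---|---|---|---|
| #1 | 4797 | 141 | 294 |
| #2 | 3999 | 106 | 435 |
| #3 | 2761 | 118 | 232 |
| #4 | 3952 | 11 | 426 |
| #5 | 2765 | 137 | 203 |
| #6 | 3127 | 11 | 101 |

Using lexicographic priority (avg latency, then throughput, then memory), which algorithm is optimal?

#4

First minimize avg latency: best is 11, kept {#4, #6}.
Then maximize throughput: best is 3952, kept {#4}.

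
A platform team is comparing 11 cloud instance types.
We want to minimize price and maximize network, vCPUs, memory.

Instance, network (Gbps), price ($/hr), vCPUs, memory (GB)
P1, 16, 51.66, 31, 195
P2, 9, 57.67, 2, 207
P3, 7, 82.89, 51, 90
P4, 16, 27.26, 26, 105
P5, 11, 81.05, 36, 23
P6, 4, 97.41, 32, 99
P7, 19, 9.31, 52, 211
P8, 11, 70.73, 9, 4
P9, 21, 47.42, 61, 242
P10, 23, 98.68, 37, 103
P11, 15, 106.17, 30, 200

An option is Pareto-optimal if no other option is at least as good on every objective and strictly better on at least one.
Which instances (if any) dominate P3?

P7, P9

P7: network 19≥7, price 9.31≤82.89, vCPUs 52≥51, memory 211≥90 — dominates P3.
P9: network 21≥7, price 47.42≤82.89, vCPUs 61≥51, memory 242≥90 — dominates P3.
Others (P1, P2, P4, P5, P6, P8, P10, P11) are each worse than P3 on at least one objective.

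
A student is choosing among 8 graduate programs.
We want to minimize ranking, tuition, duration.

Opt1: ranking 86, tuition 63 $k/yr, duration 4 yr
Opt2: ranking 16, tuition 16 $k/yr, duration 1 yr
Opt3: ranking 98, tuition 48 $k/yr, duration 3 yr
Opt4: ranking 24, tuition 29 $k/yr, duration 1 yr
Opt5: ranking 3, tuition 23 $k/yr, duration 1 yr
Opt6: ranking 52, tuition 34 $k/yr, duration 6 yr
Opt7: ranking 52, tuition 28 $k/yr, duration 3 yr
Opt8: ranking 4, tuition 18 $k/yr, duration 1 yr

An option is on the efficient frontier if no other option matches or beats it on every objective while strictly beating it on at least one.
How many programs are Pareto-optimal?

Opt1: dominated by Opt2 (ranking 16≤86, tuition 16≤63, duration 1≤4).
Opt2: not dominated (best tuition).
Opt3: dominated by Opt2 (ranking 16≤98, tuition 16≤48, duration 1≤3).
Opt4: dominated by Opt2 (ranking 16≤24, tuition 16≤29, duration 1≤1).
Opt5: not dominated (best ranking).
Opt6: dominated by Opt2 (ranking 16≤52, tuition 16≤34, duration 1≤6).
Opt7: dominated by Opt2 (ranking 16≤52, tuition 16≤28, duration 1≤3).
Opt8: not dominated.
Pareto-optimal: Opt2, Opt5, Opt8 → 3.

3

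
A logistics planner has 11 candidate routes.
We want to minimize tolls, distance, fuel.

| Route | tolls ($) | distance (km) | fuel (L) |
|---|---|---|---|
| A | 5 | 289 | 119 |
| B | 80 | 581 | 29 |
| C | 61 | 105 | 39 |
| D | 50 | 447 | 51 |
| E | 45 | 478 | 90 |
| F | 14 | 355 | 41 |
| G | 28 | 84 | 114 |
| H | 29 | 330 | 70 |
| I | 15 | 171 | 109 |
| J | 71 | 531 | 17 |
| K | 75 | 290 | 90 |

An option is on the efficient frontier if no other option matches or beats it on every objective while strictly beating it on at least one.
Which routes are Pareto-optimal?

A, C, F, G, H, I, J

A: not dominated (best tolls).
B: dominated by J (tolls 71≤80, distance 531≤581, fuel 17≤29).
C: not dominated.
D: dominated by F (tolls 14≤50, distance 355≤447, fuel 41≤51).
E: dominated by F (tolls 14≤45, distance 355≤478, fuel 41≤90).
F: not dominated.
G: not dominated (best distance).
H: not dominated.
I: not dominated.
J: not dominated (best fuel).
K: dominated by C (tolls 61≤75, distance 105≤290, fuel 39≤90).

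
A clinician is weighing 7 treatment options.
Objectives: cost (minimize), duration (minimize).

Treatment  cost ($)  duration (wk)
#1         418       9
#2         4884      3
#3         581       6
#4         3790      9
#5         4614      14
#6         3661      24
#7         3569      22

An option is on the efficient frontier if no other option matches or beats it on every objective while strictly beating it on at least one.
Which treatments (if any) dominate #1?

none

#2: worse on cost (4884 vs 418).
#3: worse on cost (581 vs 418).
#4: worse on cost (3790 vs 418).
#5: worse on cost (4614 vs 418).
#6: worse on cost (3661 vs 418).
#7: worse on cost (3569 vs 418).
No option dominates #1.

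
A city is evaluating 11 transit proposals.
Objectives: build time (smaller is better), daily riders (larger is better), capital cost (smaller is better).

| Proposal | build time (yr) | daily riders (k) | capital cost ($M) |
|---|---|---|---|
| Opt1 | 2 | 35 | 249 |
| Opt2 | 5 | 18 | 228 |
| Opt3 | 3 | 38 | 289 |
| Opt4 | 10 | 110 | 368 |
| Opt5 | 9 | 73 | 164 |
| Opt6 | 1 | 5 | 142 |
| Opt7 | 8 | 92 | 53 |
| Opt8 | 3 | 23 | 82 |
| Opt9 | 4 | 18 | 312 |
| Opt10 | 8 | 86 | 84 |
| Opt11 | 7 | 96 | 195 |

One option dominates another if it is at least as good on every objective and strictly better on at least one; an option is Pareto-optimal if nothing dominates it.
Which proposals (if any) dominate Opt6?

Opt1: worse on build time (2 vs 1).
Opt2: worse on build time (5 vs 1).
Opt3: worse on build time (3 vs 1).
Opt4: worse on build time (10 vs 1).
Opt5: worse on build time (9 vs 1).
Opt7: worse on build time (8 vs 1).
Opt8: worse on build time (3 vs 1).
Opt9: worse on build time (4 vs 1).
Opt10: worse on build time (8 vs 1).
Opt11: worse on build time (7 vs 1).
No option dominates Opt6.

none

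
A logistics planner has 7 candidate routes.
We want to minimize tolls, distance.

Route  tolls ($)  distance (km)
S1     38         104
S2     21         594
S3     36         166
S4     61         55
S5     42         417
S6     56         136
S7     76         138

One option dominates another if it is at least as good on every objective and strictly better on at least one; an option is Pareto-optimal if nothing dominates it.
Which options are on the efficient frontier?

S1: not dominated.
S2: not dominated (best tolls).
S3: not dominated.
S4: not dominated (best distance).
S5: dominated by S1 (tolls 38≤42, distance 104≤417).
S6: dominated by S1 (tolls 38≤56, distance 104≤136).
S7: dominated by S1 (tolls 38≤76, distance 104≤138).

S1, S2, S3, S4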